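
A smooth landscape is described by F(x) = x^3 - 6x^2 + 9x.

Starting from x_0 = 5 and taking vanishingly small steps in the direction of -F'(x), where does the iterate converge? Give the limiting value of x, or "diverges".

3

F'(x) = 3(x - 3)(x - 1), so F'(5) = 24.
Gradient descent moves in the -F' direction, i.e. x is decreasing.
The nearest critical point in that direction is x = 3, where F'' = 6 > 0 (a local minimum). The iterate converges there.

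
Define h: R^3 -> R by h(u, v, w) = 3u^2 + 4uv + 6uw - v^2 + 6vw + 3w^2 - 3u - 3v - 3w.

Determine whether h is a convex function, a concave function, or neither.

neither

h is quadratic, so its Hessian is the constant matrix H = [[6, 4, 6], [4, -2, 6], [6, 6, 6]].
Leading principal minors: 6, -28, -24.
Neither pattern holds ⇒ H is indefinite ⇒ neither convex nor concave.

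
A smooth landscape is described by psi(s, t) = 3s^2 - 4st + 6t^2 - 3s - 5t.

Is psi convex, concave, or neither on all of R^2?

psi is quadratic, so its Hessian is the constant matrix H = [[6, -4], [-4, 12]].
det(H) = 56, tr(H) = 18.
det(H) > 0 and tr(H) > 0, so H is positive definite everywhere: convex.

convex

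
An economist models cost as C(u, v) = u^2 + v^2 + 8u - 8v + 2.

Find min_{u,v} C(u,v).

-30

C(u,v) separates as P(u) + Q(v) + 2, so its minimum is min P + min Q + 2.
P'(u) = 2u + 8 vanishes at u ∈ {-4}; Q'(v) = 2v - 8 vanishes at v ∈ {4}.
Local minima of P (where P''>0): P(-4)=-16. Local minima of Q: Q(4)=-16.
So the global minimum of C is P(-4) + Q(4) + 2 = -16 − 16 + 2 = -30, attained at (-4, 4).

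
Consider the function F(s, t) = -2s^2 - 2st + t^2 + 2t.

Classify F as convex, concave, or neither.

neither

F is quadratic, so its Hessian is the constant matrix H = [[-4, -2], [-2, 2]].
det(H) = -12, tr(H) = -2.
det(H) < 0, so H is indefinite: neither convex nor concave.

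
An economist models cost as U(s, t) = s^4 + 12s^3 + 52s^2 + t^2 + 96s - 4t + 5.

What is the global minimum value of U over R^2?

-63

U(s,t) separates as P(s) + Q(t) + 5, so its minimum is min P + min Q + 5.
P'(s) = 4(s + 2)(s + 3)(s + 4) vanishes at s ∈ {-4, -3, -2}; Q'(t) = 2(t - 2) vanishes at t ∈ {2}.
Local minima of P (where P''>0): P(-4)=-64, P(-2)=-64. Local minima of Q: Q(2)=-4.
So the global minimum of U is P(-4) + Q(2) + 5 = -64 − 4 + 5 = -63, attained at (-4, 2).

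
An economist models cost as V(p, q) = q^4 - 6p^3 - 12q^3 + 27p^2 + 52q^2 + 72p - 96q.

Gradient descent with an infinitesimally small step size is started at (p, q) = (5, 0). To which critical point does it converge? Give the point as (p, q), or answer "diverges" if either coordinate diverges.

V is separable, so gradient descent decouples: p follows -∂V/∂p, q follows -∂V/∂q.
∂V/∂p = -18(p - 4)(p + 1); at p=5 this is -108, so p increases.
∂V/∂q = 4(q - 4)(q - 3)(q - 2); at q=0 this is -96, so q increases.
The p-coordinate has no critical point in that direction and runs off to infinity.

diverges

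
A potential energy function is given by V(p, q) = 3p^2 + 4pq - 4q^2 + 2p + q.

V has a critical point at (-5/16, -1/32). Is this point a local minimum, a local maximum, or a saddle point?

saddle point

The Hessian of V is constant: H = [[6, 4], [4, -8]].
det(H) = 6·(-8) − 4² = -64.
Since det(H) < 0, H is indefinite and the critical point is a saddle point.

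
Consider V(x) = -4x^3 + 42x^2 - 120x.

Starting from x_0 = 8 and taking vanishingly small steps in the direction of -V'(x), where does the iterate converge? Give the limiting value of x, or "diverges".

diverges

V'(x) = -12(x - 5)(x - 2), so V'(8) = -216.
Gradient descent moves in the -V' direction, i.e. x is increasing.
There is no critical point above x=8, and V' keeps the same sign, so the iterate runs off to +∞.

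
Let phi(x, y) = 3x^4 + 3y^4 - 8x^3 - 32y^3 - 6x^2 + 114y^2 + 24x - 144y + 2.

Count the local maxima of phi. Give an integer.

1

phi separates as a function of x plus a function of y, so ∇phi=0 decouples.
∂phi/∂x = 12(x - 2)(x - 1)(x + 1) = 0 at x ∈ {-1, 1, 2}; ∂phi/∂y = 12(y - 4)(y - 3)(y - 1) = 0 at y ∈ {1, 3, 4}.
The Hessian is diagonal: diag(phi_xx, phi_yy). Second derivatives: phi_xx(-1)=72, phi_xx(1)=-24, phi_xx(2)=36; phi_yy(1)=72, phi_yy(3)=-24, phi_yy(4)=36.
Local maxima occur where both diagonal entries negative: (1, 3). Count: 1.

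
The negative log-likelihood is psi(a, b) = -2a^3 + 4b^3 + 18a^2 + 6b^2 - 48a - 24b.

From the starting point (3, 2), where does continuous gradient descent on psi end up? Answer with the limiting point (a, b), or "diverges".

psi is separable, so gradient descent decouples: a follows -∂psi/∂a, b follows -∂psi/∂b.
∂psi/∂a = -6(a - 4)(a - 2); at a=3 this is 6, so a decreases.
∂psi/∂b = 12(b - 1)(b + 2); at b=2 this is 48, so b decreases.
a converges to its nearest critical value 2 (a local min of the a-part); b converges to 1. The iterate converges to (2, 1).

(2, 1)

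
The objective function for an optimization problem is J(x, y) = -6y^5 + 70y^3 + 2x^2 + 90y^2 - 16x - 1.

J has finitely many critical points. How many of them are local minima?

J separates as a function of x plus a function of y, so ∇J=0 decouples.
∂J/∂x = 4(x - 4) = 0 at x ∈ {4}; ∂J/∂y = -30y(y - 3)(y + 1)(y + 2) = 0 at y ∈ {-2, -1, 0, 3}.
The Hessian is diagonal: diag(J_xx, J_yy). Second derivatives: J_xx(4)=4; J_yy(-2)=300, J_yy(-1)=-120, J_yy(0)=180, J_yy(3)=-1800.
Local minima occur where both diagonal entries positive: (4, -2), (4, 0). Count: 2.

2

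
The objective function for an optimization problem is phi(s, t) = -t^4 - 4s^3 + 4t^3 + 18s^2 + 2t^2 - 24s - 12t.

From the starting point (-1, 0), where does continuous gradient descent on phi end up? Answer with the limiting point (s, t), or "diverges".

(1, 1)

phi is separable, so gradient descent decouples: s follows -∂phi/∂s, t follows -∂phi/∂t.
∂phi/∂s = -12(s - 2)(s - 1); at s=-1 this is -72, so s increases.
∂phi/∂t = -4(t - 3)(t - 1)(t + 1); at t=0 this is -12, so t increases.
s converges to its nearest critical value 1 (a local min of the s-part); t converges to 1. The iterate converges to (1, 1).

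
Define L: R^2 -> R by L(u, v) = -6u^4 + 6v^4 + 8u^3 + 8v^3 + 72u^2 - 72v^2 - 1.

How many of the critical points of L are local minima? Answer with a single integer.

2

L separates as a function of u plus a function of v, so ∇L=0 decouples.
∂L/∂u = -24u(u - 3)(u + 2) = 0 at u ∈ {-2, 0, 3}; ∂L/∂v = 24v(v - 2)(v + 3) = 0 at v ∈ {-3, 0, 2}.
The Hessian is diagonal: diag(L_uu, L_vv). Second derivatives: L_uu(-2)=-240, L_uu(0)=144, L_uu(3)=-360; L_vv(-3)=360, L_vv(0)=-144, L_vv(2)=240.
Local minima occur where both diagonal entries positive: (0, -3), (0, 2). Count: 2.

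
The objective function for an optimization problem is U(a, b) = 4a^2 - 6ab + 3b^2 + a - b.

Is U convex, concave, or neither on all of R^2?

U is quadratic, so its Hessian is the constant matrix H = [[8, -6], [-6, 6]].
det(H) = 12, tr(H) = 14.
det(H) > 0 and tr(H) > 0, so H is positive definite everywhere: convex.

convex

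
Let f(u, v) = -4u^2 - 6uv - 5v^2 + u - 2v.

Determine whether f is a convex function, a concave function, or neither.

f is quadratic, so its Hessian is the constant matrix H = [[-8, -6], [-6, -10]].
det(H) = 44, tr(H) = -18.
det(H) > 0 and tr(H) < 0, so H is negative definite everywhere: concave.

concave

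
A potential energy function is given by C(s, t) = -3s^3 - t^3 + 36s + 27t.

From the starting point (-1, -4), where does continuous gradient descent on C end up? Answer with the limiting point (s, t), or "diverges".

(-2, -3)

C is separable, so gradient descent decouples: s follows -∂C/∂s, t follows -∂C/∂t.
∂C/∂s = -9(s - 2)(s + 2); at s=-1 this is 27, so s decreases.
∂C/∂t = -3(t - 3)(t + 3); at t=-4 this is -21, so t increases.
s converges to its nearest critical value -2 (a local min of the s-part); t converges to -3. The iterate converges to (-2, -3).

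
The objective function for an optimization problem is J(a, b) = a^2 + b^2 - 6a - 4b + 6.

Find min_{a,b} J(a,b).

-7

J(a,b) separates as P(a) + Q(b) + 6, so its minimum is min P + min Q + 6.
P'(a) = 2a - 6 vanishes at a ∈ {3}; Q'(b) = 2b - 4 vanishes at b ∈ {2}.
Local minima of P (where P''>0): P(3)=-9. Local minima of Q: Q(2)=-4.
So the global minimum of J is P(3) + Q(2) + 6 = -9 − 4 + 6 = -7, attained at (3, 2).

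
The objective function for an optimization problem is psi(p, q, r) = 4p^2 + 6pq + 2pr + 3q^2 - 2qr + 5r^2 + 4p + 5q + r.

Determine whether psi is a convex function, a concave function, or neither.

convex

psi is quadratic, so its Hessian is the constant matrix H = [[8, 6, 2], [6, 6, -2], [2, -2, 10]].
Leading principal minors: 8, 12, 16.
All positive ⇒ H ≻ 0 ⇒ convex.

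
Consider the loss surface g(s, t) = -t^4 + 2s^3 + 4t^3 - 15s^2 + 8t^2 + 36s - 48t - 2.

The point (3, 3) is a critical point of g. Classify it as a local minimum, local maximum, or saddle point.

saddle point

The mixed partial ∂²g/∂s∂t is 0, so the Hessian at any point is diag(g_ss, g_tt) = diag(6(2s - 5), 4(-3t^2 + 6t + 4)).
At (3, 3): H = diag(6, -20).
The eigenvalues have opposite signs, so H is indefinite: a saddle point.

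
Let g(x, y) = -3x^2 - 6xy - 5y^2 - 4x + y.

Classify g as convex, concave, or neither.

g is quadratic, so its Hessian is the constant matrix H = [[-6, -6], [-6, -10]].
det(H) = 24, tr(H) = -16.
det(H) > 0 and tr(H) < 0, so H is negative definite everywhere: concave.

concave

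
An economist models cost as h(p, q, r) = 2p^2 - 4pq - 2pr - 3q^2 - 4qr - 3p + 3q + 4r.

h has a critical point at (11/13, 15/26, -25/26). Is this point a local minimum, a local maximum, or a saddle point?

saddle point

The Hessian is constant: H = [[4, -4, -2], [-4, -6, -4], [-2, -4, 0]].
Leading principal minors: Δ₁ = 4, Δ₂ = -40, Δ₃ = -104.
The minors fit neither the all-positive nor the alternating-sign pattern, so H is indefinite: a saddle point.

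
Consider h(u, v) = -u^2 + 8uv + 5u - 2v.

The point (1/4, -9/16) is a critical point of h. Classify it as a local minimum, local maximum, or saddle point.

saddle point

The Hessian of h is constant: H = [[-2, 8], [8, 0]].
det(H) = (-2)·0 − 8² = -64.
Since det(H) < 0, H is indefinite and the critical point is a saddle point.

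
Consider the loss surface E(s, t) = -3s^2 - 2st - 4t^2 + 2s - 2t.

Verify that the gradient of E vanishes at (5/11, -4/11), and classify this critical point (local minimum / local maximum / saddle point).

∇E = (-6s - 2t + 2, -2s - 8t - 2); substituting (5/11, -4/11) gives ∇E = (0, 0), so (5/11, -4/11) is indeed a critical point.
The Hessian of E is constant: H = [[-6, -2], [-2, -8]].
det(H) = (-6)·(-8) − (-2)² = 44.
det(H) > 0 and tr(H) = -14 < 0, so H is negative definite and the point is a local maximum.

local maximum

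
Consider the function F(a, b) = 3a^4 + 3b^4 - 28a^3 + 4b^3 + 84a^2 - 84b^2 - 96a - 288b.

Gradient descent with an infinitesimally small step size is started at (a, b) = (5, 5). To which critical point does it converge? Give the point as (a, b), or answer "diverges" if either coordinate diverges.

(4, 4)

F is separable, so gradient descent decouples: a follows -∂F/∂a, b follows -∂F/∂b.
∂F/∂a = 12(a - 4)(a - 2)(a - 1); at a=5 this is 144, so a decreases.
∂F/∂b = 12(b - 4)(b + 2)(b + 3); at b=5 this is 672, so b decreases.
a converges to its nearest critical value 4 (a local min of the a-part); b converges to 4. The iterate converges to (4, 4).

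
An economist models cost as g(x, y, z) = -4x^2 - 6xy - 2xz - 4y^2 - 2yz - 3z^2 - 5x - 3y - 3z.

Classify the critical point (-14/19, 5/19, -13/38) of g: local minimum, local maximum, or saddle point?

The Hessian is constant: H = [[-8, -6, -2], [-6, -8, -2], [-2, -2, -6]].
Leading principal minors: Δ₁ = -8, Δ₂ = 28, Δ₃ = -152.
The minors alternate sign starting negative (−, +, −), so H is negative definite: a local maximum.

local maximum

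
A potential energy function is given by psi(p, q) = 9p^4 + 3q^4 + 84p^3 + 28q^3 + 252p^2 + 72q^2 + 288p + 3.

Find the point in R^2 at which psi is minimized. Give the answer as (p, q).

(-4, 0)

psi(p,q) separates as A(p) + B(q) + 3, so its minimum is min A + min B + 3.
A'(p) = 36(p + 1)(p + 2)(p + 4) vanishes at p ∈ {-4, -2, -1}; B'(q) = 12q(q + 3)(q + 4) vanishes at q ∈ {-4, -3, 0}.
Local minima of A (where A''>0): A(-4)=-192, A(-1)=-111. Local minima of B: B(-4)=128, B(0)=0.
So the global minimum of psi is A(-4) + B(0) + 3 = -192 + 0 + 3 = -189, attained at (-4, 0).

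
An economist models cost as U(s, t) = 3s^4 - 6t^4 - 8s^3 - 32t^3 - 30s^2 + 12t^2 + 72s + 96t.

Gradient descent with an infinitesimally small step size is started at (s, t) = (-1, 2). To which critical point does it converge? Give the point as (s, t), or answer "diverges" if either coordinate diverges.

U is separable, so gradient descent decouples: s follows -∂U/∂s, t follows -∂U/∂t.
∂U/∂s = 12(s - 3)(s - 1)(s + 2); at s=-1 this is 96, so s decreases.
∂U/∂t = -24(t - 1)(t + 1)(t + 4); at t=2 this is -432, so t increases.
The t-coordinate has no critical point in that direction and runs off to infinity.

diverges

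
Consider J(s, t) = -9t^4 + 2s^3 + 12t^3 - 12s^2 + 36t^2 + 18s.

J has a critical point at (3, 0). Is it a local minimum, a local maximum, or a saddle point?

The mixed partial ∂²J/∂s∂t is 0, so the Hessian at any point is diag(J_ss, J_tt) = diag(12(s - 2), 36(-3t^2 + 2t + 2)).
At (3, 0): H = diag(12, 72).
Both eigenvalues are positive, so H is positive definite: a local minimum.

local minimum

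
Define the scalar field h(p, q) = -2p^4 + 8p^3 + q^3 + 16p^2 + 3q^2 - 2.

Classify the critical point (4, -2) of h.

local maximum

The mixed partial ∂²h/∂p∂q is 0, so the Hessian at any point is diag(h_pp, h_qq) = diag(8(-3p^2 + 6p + 4), 6(q + 1)).
At (4, -2): H = diag(-160, -6).
Both eigenvalues are negative, so H is negative definite: a local maximum.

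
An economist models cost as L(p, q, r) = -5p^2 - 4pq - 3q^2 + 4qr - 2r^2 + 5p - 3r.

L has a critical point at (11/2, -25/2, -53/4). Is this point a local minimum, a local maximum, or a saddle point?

The Hessian is constant: H = [[-10, -4, 0], [-4, -6, 4], [0, 4, -4]].
Leading principal minors: Δ₁ = -10, Δ₂ = 44, Δ₃ = -16.
The minors alternate sign starting negative (−, +, −), so H is negative definite: a local maximum.

local maximum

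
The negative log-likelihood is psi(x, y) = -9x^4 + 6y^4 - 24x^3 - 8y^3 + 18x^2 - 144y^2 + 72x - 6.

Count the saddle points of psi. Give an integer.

5

psi separates as a function of x plus a function of y, so ∇psi=0 decouples.
∂psi/∂x = -36(x - 1)(x + 1)(x + 2) = 0 at x ∈ {-2, -1, 1}; ∂psi/∂y = 24y(y - 4)(y + 3) = 0 at y ∈ {-3, 0, 4}.
The Hessian is diagonal: diag(psi_xx, psi_yy). Second derivatives: psi_xx(-2)=-108, psi_xx(-1)=72, psi_xx(1)=-216; psi_yy(-3)=504, psi_yy(0)=-288, psi_yy(4)=672.
Saddle points occur where the two diagonal entries have opposite signs: (-2, -3), (-2, 4), (-1, 0), (1, -3), (1, 4). Count: 5.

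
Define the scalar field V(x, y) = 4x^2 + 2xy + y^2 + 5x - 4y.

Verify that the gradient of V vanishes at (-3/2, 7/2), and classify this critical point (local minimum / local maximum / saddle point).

local minimum

∇V = (8x + 2y + 5, 2x + 2y - 4); substituting (-3/2, 7/2) gives ∇V = (0, 0), so (-3/2, 7/2) is indeed a critical point.
The Hessian of V is constant: H = [[8, 2], [2, 2]].
det(H) = 8·2 − 2² = 12.
det(H) > 0 and tr(H) = 10 > 0, so H is positive definite and the point is a local minimum.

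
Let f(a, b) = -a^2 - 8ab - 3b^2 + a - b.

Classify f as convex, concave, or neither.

f is quadratic, so its Hessian is the constant matrix H = [[-2, -8], [-8, -6]].
det(H) = -52, tr(H) = -8.
det(H) < 0, so H is indefinite: neither convex nor concave.

neither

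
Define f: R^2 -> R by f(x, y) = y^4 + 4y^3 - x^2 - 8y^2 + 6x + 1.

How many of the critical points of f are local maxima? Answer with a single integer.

f separates as a function of x plus a function of y, so ∇f=0 decouples.
∂f/∂x = -2(x - 3) = 0 at x ∈ {3}; ∂f/∂y = 4y(y - 1)(y + 4) = 0 at y ∈ {-4, 0, 1}.
The Hessian is diagonal: diag(f_xx, f_yy). Second derivatives: f_xx(3)=-2; f_yy(-4)=80, f_yy(0)=-16, f_yy(1)=20.
Local maxima occur where both diagonal entries negative: (3, 0). Count: 1.

1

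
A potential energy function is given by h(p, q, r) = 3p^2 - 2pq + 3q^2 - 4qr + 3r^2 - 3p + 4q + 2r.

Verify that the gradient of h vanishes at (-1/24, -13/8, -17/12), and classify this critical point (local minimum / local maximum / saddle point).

∇h = (6p - 2q - 3, -2p + 6q - 4r + 4, -4q + 6r + 2); substituting (-1/24, -13/8, -17/12) gives ∇h = (0, 0, 0), so (-1/24, -13/8, -17/12) is indeed a critical point.
The Hessian is constant: H = [[6, -2, 0], [-2, 6, -4], [0, -4, 6]].
Leading principal minors: Δ₁ = 6, Δ₂ = 32, Δ₃ = 96.
All leading minors are positive, so H is positive definite: a local minimum.

local minimum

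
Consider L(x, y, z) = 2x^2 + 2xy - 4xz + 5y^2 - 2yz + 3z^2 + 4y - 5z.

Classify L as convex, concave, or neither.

convex

L is quadratic, so its Hessian is the constant matrix H = [[4, 2, -4], [2, 10, -2], [-4, -2, 6]].
Leading principal minors: 4, 36, 72.
All positive ⇒ H ≻ 0 ⇒ convex.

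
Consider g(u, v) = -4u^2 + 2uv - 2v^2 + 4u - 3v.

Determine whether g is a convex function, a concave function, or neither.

concave

g is quadratic, so its Hessian is the constant matrix H = [[-8, 2], [2, -4]].
det(H) = 28, tr(H) = -12.
det(H) > 0 and tr(H) < 0, so H is negative definite everywhere: concave.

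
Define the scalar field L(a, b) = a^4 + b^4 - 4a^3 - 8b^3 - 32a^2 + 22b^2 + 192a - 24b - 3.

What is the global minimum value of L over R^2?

-780

L(a,b) separates as P(a) + Q(b) − 3, so its minimum is min P + min Q − 3.
P'(a) = 4(a - 4)(a - 3)(a + 4) vanishes at a ∈ {-4, 3, 4}; Q'(b) = 4(b - 3)(b - 2)(b - 1) vanishes at b ∈ {1, 2, 3}.
Local minima of P (where P''>0): P(-4)=-768, P(4)=256. Local minima of Q: Q(1)=-9, Q(3)=-9.
So the global minimum of L is P(-4) + Q(1) − 3 = -768 − 9 − 3 = -780, attained at (-4, 1).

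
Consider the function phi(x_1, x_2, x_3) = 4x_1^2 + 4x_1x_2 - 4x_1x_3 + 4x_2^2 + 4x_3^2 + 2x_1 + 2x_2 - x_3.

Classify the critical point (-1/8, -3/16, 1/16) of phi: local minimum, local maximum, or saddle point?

local minimum

The Hessian is constant: H = [[8, 4, -4], [4, 8, 0], [-4, 0, 8]].
Leading principal minors: Δ₁ = 8, Δ₂ = 48, Δ₃ = 256.
All leading minors are positive, so H is positive definite: a local minimum.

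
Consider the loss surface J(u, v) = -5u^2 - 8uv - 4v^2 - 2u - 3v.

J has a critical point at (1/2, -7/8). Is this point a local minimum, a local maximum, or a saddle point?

The Hessian of J is constant: H = [[-10, -8], [-8, -8]].
det(H) = (-10)·(-8) − (-8)² = 16.
det(H) > 0 and tr(H) = -18 < 0, so H is negative definite and the point is a local maximum.

local maximum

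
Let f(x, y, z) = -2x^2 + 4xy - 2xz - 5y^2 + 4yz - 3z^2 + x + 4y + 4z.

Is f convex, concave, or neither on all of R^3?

f is quadratic, so its Hessian is the constant matrix H = [[-4, 4, -2], [4, -10, 4], [-2, 4, -6]].
Leading principal minors: -4, 24, -104.
Signs alternate −, +, − ⇒ H ≺ 0 ⇒ concave.

concave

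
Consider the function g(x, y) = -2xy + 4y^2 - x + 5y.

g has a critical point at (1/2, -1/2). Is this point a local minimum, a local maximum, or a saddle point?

saddle point

The Hessian of g is constant: H = [[0, -2], [-2, 8]].
det(H) = 0·8 − (-2)² = -4.
Since det(H) < 0, H is indefinite and the critical point is a saddle point.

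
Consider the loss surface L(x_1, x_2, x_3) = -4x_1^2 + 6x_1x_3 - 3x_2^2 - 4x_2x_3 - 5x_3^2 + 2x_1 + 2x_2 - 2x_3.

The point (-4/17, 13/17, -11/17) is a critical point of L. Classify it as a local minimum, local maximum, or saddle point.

local maximum

The Hessian is constant: H = [[-8, 0, 6], [0, -6, -4], [6, -4, -10]].
Leading principal minors: Δ₁ = -8, Δ₂ = 48, Δ₃ = -136.
The minors alternate sign starting negative (−, +, −), so H is negative definite: a local maximum.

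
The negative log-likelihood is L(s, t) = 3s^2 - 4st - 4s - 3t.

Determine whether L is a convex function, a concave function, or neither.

neither

L is quadratic, so its Hessian is the constant matrix H = [[6, -4], [-4, 0]].
det(H) = -16, tr(H) = 6.
det(H) < 0, so H is indefinite: neither convex nor concave.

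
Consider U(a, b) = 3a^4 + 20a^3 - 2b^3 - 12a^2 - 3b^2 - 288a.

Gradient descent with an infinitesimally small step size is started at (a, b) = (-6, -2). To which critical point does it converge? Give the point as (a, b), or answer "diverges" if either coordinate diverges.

U is separable, so gradient descent decouples: a follows -∂U/∂a, b follows -∂U/∂b.
∂U/∂a = 12(a - 2)(a + 3)(a + 4); at a=-6 this is -576, so a increases.
∂U/∂b = -6b(b + 1); at b=-2 this is -12, so b increases.
a converges to its nearest critical value -4 (a local min of the a-part); b converges to -1. The iterate converges to (-4, -1).

(-4, -1)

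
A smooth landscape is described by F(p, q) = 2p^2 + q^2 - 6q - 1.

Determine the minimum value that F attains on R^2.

F(p,q) separates as A(p) + B(q) − 1, so its minimum is min A + min B − 1.
A'(p) = 4p vanishes at p ∈ {0}; B'(q) = 2q - 6 vanishes at q ∈ {3}.
Local minima of A (where A''>0): A(0)=0. Local minima of B: B(3)=-9.
So the global minimum of F is A(0) + B(3) − 1 = 0 − 9 − 1 = -10, attained at (0, 3).

-10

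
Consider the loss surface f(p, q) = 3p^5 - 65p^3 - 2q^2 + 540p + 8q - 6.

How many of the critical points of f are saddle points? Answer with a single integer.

2

f separates as a function of p plus a function of q, so ∇f=0 decouples.
∂f/∂p = 15(p - 3)(p - 2)(p + 2)(p + 3) = 0 at p ∈ {-3, -2, 2, 3}; ∂f/∂q = -4(q - 2) = 0 at q ∈ {2}.
The Hessian is diagonal: diag(f_pp, f_qq). Second derivatives: f_pp(-3)=-450, f_pp(-2)=300, f_pp(2)=-300, f_pp(3)=450; f_qq(2)=-4.
Saddle points occur where the two diagonal entries have opposite signs: (-2, 2), (3, 2). Count: 2.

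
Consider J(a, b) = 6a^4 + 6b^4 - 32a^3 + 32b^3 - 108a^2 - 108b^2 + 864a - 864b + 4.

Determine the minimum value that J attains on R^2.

-4424

J(a,b) separates as P(a) + Q(b) + 4, so its minimum is min P + min Q + 4.
P'(a) = 24(a - 4)(a - 3)(a + 3) vanishes at a ∈ {-3, 3, 4}; Q'(b) = 24(b - 3)(b + 3)(b + 4) vanishes at b ∈ {-4, -3, 3}.
Local minima of P (where P''>0): P(-3)=-2214, P(4)=1216. Local minima of Q: Q(-4)=1216, Q(3)=-2214.
So the global minimum of J is P(-3) + Q(3) + 4 = -2214 − 2214 + 4 = -4424, attained at (-3, 3).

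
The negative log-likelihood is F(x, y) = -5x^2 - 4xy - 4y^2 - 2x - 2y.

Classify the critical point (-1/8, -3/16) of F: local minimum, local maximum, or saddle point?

The Hessian of F is constant: H = [[-10, -4], [-4, -8]].
det(H) = (-10)·(-8) − (-4)² = 64.
det(H) > 0 and tr(H) = -18 < 0, so H is negative definite and the point is a local maximum.

local maximum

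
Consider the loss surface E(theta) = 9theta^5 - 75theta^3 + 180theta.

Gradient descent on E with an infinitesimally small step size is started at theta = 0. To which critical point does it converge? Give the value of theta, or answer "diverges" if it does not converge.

E'(theta) = 45(theta - 2)(theta - 1)(theta + 1)(theta + 2), so E'(0) = 180.
Gradient descent moves in the -E' direction, i.e. theta is decreasing.
The nearest critical point in that direction is theta = -1, where E'' = 270 > 0 (a local minimum). The iterate converges there.

-1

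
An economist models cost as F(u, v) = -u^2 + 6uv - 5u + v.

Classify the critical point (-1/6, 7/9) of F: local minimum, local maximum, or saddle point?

saddle point

The Hessian of F is constant: H = [[-2, 6], [6, 0]].
det(H) = (-2)·0 − 6² = -36.
Since det(H) < 0, H is indefinite and the critical point is a saddle point.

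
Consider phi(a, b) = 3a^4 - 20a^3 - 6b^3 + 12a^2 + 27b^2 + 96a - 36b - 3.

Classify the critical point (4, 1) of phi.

The mixed partial ∂²phi/∂a∂b is 0, so the Hessian at any point is diag(phi_aa, phi_bb) = diag(12(3a^2 - 10a + 2), 18(-2b + 3)).
At (4, 1): H = diag(120, 18).
Both eigenvalues are positive, so H is positive definite: a local minimum.

local minimum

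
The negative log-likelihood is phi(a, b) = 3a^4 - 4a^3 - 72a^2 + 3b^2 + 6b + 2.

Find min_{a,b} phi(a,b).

phi(a,b) separates as P(a) + Q(b) + 2, so its minimum is min P + min Q + 2.
P'(a) = 12a(a - 4)(a + 3) vanishes at a ∈ {-3, 0, 4}; Q'(b) = 6b + 6 vanishes at b ∈ {-1}.
Local minima of P (where P''>0): P(-3)=-297, P(4)=-640. Local minima of Q: Q(-1)=-3.
So the global minimum of phi is P(4) + Q(-1) + 2 = -640 − 3 + 2 = -641, attained at (4, -1).

-641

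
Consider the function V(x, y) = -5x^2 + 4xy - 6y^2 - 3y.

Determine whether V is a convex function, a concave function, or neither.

concave

V is quadratic, so its Hessian is the constant matrix H = [[-10, 4], [4, -12]].
det(H) = 104, tr(H) = -22.
det(H) > 0 and tr(H) < 0, so H is negative definite everywhere: concave.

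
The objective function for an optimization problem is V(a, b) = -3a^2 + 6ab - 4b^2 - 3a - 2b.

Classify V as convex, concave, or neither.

V is quadratic, so its Hessian is the constant matrix H = [[-6, 6], [6, -8]].
det(H) = 12, tr(H) = -14.
det(H) > 0 and tr(H) < 0, so H is negative definite everywhere: concave.

concave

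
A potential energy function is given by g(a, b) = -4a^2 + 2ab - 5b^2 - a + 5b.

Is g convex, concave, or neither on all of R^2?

g is quadratic, so its Hessian is the constant matrix H = [[-8, 2], [2, -10]].
det(H) = 76, tr(H) = -18.
det(H) > 0 and tr(H) < 0, so H is negative definite everywhere: concave.

concave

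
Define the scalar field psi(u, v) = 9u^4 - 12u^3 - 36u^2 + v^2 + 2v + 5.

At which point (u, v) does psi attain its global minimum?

(2, -1)

psi(u,v) separates as P(u) + Q(v) + 5, so its minimum is min P + min Q + 5.
P'(u) = 36u(u - 2)(u + 1) vanishes at u ∈ {-1, 0, 2}; Q'(v) = 2v + 2 vanishes at v ∈ {-1}.
Local minima of P (where P''>0): P(-1)=-15, P(2)=-96. Local minima of Q: Q(-1)=-1.
So the global minimum of psi is P(2) + Q(-1) + 5 = -96 − 1 + 5 = -92, attained at (2, -1).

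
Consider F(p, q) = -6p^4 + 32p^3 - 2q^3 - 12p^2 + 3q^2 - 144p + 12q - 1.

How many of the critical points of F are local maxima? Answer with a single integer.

F separates as a function of p plus a function of q, so ∇F=0 decouples.
∂F/∂p = -24(p - 3)(p - 2)(p + 1) = 0 at p ∈ {-1, 2, 3}; ∂F/∂q = -6(q - 2)(q + 1) = 0 at q ∈ {-1, 2}.
The Hessian is diagonal: diag(F_pp, F_qq). Second derivatives: F_pp(-1)=-288, F_pp(2)=72, F_pp(3)=-96; F_qq(-1)=18, F_qq(2)=-18.
Local maxima occur where both diagonal entries negative: (-1, 2), (3, 2). Count: 2.

2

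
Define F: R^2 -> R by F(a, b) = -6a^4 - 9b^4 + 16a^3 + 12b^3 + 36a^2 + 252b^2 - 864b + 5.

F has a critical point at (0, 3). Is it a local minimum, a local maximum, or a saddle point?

The mixed partial ∂²F/∂a∂b is 0, so the Hessian at any point is diag(F_aa, F_bb) = diag(24(-3a^2 + 4a + 3), 36(-3b^2 + 2b + 14)).
At (0, 3): H = diag(72, -252).
The eigenvalues have opposite signs, so H is indefinite: a saddle point.

saddle point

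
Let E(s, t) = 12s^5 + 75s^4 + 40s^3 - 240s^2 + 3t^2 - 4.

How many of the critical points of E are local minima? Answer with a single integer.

E separates as a function of s plus a function of t, so ∇E=0 decouples.
∂E/∂s = 60s(s - 1)(s + 2)(s + 4) = 0 at s ∈ {-4, -2, 0, 1}; ∂E/∂t = 6t = 0 at t ∈ {0}.
The Hessian is diagonal: diag(E_ss, E_tt). Second derivatives: E_ss(-4)=-2400, E_ss(-2)=720, E_ss(0)=-480, E_ss(1)=900; E_tt(0)=6.
Local minima occur where both diagonal entries positive: (-2, 0), (1, 0). Count: 2.

2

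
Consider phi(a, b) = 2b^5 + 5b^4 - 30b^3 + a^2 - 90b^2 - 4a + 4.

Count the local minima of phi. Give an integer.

phi separates as a function of a plus a function of b, so ∇phi=0 decouples.
∂phi/∂a = 2(a - 2) = 0 at a ∈ {2}; ∂phi/∂b = 10b(b - 3)(b + 2)(b + 3) = 0 at b ∈ {-3, -2, 0, 3}.
The Hessian is diagonal: diag(phi_aa, phi_bb). Second derivatives: phi_aa(2)=2; phi_bb(-3)=-180, phi_bb(-2)=100, phi_bb(0)=-180, phi_bb(3)=900.
Local minima occur where both diagonal entries positive: (2, -2), (2, 3). Count: 2.

2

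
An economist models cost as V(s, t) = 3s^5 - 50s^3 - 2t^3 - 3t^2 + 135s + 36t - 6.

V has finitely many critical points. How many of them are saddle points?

V separates as a function of s plus a function of t, so ∇V=0 decouples.
∂V/∂s = 15(s - 3)(s - 1)(s + 1)(s + 3) = 0 at s ∈ {-3, -1, 1, 3}; ∂V/∂t = -6(t - 2)(t + 3) = 0 at t ∈ {-3, 2}.
The Hessian is diagonal: diag(V_ss, V_tt). Second derivatives: V_ss(-3)=-720, V_ss(-1)=240, V_ss(1)=-240, V_ss(3)=720; V_tt(-3)=30, V_tt(2)=-30.
Saddle points occur where the two diagonal entries have opposite signs: (-3, -3), (-1, 2), (1, -3), (3, 2). Count: 4.

4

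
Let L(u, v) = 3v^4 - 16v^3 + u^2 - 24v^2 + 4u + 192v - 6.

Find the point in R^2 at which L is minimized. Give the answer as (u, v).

(-2, -2)

L(u,v) separates as P(u) + Q(v) − 6, so its minimum is min P + min Q − 6.
P'(u) = 2u + 4 vanishes at u ∈ {-2}; Q'(v) = 12(v - 4)(v - 2)(v + 2) vanishes at v ∈ {-2, 2, 4}.
Local minima of P (where P''>0): P(-2)=-4. Local minima of Q: Q(-2)=-304, Q(4)=128.
So the global minimum of L is P(-2) + Q(-2) − 6 = -4 − 304 − 6 = -314, attained at (-2, -2).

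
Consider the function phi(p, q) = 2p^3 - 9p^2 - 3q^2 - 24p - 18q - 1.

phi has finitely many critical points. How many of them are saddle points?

1

phi separates as a function of p plus a function of q, so ∇phi=0 decouples.
∂phi/∂p = 6(p - 4)(p + 1) = 0 at p ∈ {-1, 4}; ∂phi/∂q = -6(q + 3) = 0 at q ∈ {-3}.
The Hessian is diagonal: diag(phi_pp, phi_qq). Second derivatives: phi_pp(-1)=-30, phi_pp(4)=30; phi_qq(-3)=-6.
Saddle points occur where the two diagonal entries have opposite signs: (4, -3). Count: 1.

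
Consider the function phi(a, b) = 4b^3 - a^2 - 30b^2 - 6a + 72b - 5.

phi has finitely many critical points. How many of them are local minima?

0

phi separates as a function of a plus a function of b, so ∇phi=0 decouples.
∂phi/∂a = -2(a + 3) = 0 at a ∈ {-3}; ∂phi/∂b = 12(b - 3)(b - 2) = 0 at b ∈ {2, 3}.
The Hessian is diagonal: diag(phi_aa, phi_bb). Second derivatives: phi_aa(-3)=-2; phi_bb(2)=-12, phi_bb(3)=12.
Local minima occur where both diagonal entries positive: none. Count: 0.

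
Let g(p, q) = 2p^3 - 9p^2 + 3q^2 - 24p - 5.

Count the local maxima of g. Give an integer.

g separates as a function of p plus a function of q, so ∇g=0 decouples.
∂g/∂p = 6(p - 4)(p + 1) = 0 at p ∈ {-1, 4}; ∂g/∂q = 6q = 0 at q ∈ {0}.
The Hessian is diagonal: diag(g_pp, g_qq). Second derivatives: g_pp(-1)=-30, g_pp(4)=30; g_qq(0)=6.
Local maxima occur where both diagonal entries negative: none. Count: 0.

0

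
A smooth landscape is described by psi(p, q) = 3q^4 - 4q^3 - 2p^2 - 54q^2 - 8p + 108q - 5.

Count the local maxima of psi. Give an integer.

1

psi separates as a function of p plus a function of q, so ∇psi=0 decouples.
∂psi/∂p = -4(p + 2) = 0 at p ∈ {-2}; ∂psi/∂q = 12(q - 3)(q - 1)(q + 3) = 0 at q ∈ {-3, 1, 3}.
The Hessian is diagonal: diag(psi_pp, psi_qq). Second derivatives: psi_pp(-2)=-4; psi_qq(-3)=288, psi_qq(1)=-96, psi_qq(3)=144.
Local maxima occur where both diagonal entries negative: (-2, 1). Count: 1.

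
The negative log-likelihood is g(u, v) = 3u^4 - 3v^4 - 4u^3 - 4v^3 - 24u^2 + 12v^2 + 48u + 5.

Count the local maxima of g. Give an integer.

g separates as a function of u plus a function of v, so ∇g=0 decouples.
∂g/∂u = 12(u - 2)(u - 1)(u + 2) = 0 at u ∈ {-2, 1, 2}; ∂g/∂v = -12v(v - 1)(v + 2) = 0 at v ∈ {-2, 0, 1}.
The Hessian is diagonal: diag(g_uu, g_vv). Second derivatives: g_uu(-2)=144, g_uu(1)=-36, g_uu(2)=48; g_vv(-2)=-72, g_vv(0)=24, g_vv(1)=-36.
Local maxima occur where both diagonal entries negative: (1, -2), (1, 1). Count: 2.

2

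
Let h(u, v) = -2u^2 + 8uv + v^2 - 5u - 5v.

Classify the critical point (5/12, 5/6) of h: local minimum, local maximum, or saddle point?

saddle point

The Hessian of h is constant: H = [[-4, 8], [8, 2]].
det(H) = (-4)·2 − 8² = -72.
Since det(H) < 0, H is indefinite and the critical point is a saddle point.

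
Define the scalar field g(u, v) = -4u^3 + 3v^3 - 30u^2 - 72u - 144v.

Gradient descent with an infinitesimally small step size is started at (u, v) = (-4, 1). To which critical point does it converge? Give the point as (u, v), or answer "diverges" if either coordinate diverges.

g is separable, so gradient descent decouples: u follows -∂g/∂u, v follows -∂g/∂v.
∂g/∂u = -12(u + 2)(u + 3); at u=-4 this is -24, so u increases.
∂g/∂v = 9(v - 4)(v + 4); at v=1 this is -135, so v increases.
u converges to its nearest critical value -3 (a local min of the u-part); v converges to 4. The iterate converges to (-3, 4).

(-3, 4)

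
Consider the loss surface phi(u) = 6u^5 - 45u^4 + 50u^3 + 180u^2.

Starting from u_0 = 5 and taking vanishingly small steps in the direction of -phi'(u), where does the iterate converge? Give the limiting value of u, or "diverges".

4

phi'(u) = 30u(u - 4)(u - 3)(u + 1), so phi'(5) = 1800.
Gradient descent moves in the -phi' direction, i.e. u is decreasing.
The nearest critical point in that direction is u = 4, where phi'' = 600 > 0 (a local minimum). The iterate converges there.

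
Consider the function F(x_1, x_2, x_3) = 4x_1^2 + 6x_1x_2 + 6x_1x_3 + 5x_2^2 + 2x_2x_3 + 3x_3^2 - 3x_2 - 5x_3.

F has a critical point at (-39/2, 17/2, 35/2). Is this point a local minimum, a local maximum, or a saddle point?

local minimum

The Hessian is constant: H = [[8, 6, 6], [6, 10, 2], [6, 2, 6]].
Leading principal minors: Δ₁ = 8, Δ₂ = 44, Δ₃ = 16.
All leading minors are positive, so H is positive definite: a local minimum.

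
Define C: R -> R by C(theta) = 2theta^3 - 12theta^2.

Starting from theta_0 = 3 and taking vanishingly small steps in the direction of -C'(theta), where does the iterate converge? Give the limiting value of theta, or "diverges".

4

C'(theta) = 6theta(theta - 4), so C'(3) = -18.
Gradient descent moves in the -C' direction, i.e. theta is increasing.
The nearest critical point in that direction is theta = 4, where C'' = 24 > 0 (a local minimum). The iterate converges there.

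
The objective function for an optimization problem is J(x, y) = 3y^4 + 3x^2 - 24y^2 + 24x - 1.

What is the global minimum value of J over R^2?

-97

J(x,y) separates as P(x) + Q(y) − 1, so its minimum is min P + min Q − 1.
P'(x) = 6x + 24 vanishes at x ∈ {-4}; Q'(y) = 12y(y - 2)(y + 2) vanishes at y ∈ {-2, 0, 2}.
Local minima of P (where P''>0): P(-4)=-48. Local minima of Q: Q(-2)=-48, Q(2)=-48.
So the global minimum of J is P(-4) + Q(-2) − 1 = -48 − 48 − 1 = -97, attained at (-4, -2).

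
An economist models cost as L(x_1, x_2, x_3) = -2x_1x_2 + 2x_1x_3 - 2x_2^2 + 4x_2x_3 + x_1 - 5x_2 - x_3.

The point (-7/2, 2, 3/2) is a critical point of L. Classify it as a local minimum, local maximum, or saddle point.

The Hessian is constant: H = [[0, -2, 2], [-2, -4, 4], [2, 4, 0]].
Leading principal minors: Δ₁ = 0, Δ₂ = -4, Δ₃ = -16.
The minors fit neither the all-positive nor the alternating-sign pattern, so H is indefinite: a saddle point.

saddle point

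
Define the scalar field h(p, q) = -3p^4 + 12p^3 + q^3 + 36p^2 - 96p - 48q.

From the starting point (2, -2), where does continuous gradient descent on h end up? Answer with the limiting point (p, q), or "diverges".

h is separable, so gradient descent decouples: p follows -∂h/∂p, q follows -∂h/∂q.
∂h/∂p = -12(p - 4)(p - 1)(p + 2); at p=2 this is 96, so p decreases.
∂h/∂q = 3(q - 4)(q + 4); at q=-2 this is -36, so q increases.
p converges to its nearest critical value 1 (a local min of the p-part); q converges to 4. The iterate converges to (1, 4).

(1, 4)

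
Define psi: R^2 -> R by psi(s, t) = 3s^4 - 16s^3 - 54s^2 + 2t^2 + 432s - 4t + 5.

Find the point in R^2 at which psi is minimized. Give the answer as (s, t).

(-3, 1)

psi(s,t) separates as P(s) + Q(t) + 5, so its minimum is min P + min Q + 5.
P'(s) = 12(s - 4)(s - 3)(s + 3) vanishes at s ∈ {-3, 3, 4}; Q'(t) = 4(t - 1) vanishes at t ∈ {1}.
Local minima of P (where P''>0): P(-3)=-1107, P(4)=608. Local minima of Q: Q(1)=-2.
So the global minimum of psi is P(-3) + Q(1) + 5 = -1107 − 2 + 5 = -1104, attained at (-3, 1).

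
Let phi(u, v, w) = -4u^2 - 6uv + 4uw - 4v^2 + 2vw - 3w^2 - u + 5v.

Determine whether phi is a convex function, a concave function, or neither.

concave

phi is quadratic, so its Hessian is the constant matrix H = [[-8, -6, 4], [-6, -8, 2], [4, 2, -6]].
Leading principal minors: -8, 28, -104.
Signs alternate −, +, − ⇒ H ≺ 0 ⇒ concave.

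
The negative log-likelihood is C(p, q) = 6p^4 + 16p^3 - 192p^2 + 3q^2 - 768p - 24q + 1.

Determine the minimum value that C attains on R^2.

-3631

C(p,q) separates as A(p) + B(q) + 1, so its minimum is min A + min B + 1.
A'(p) = 24(p - 4)(p + 2)(p + 4) vanishes at p ∈ {-4, -2, 4}; B'(q) = 6q - 24 vanishes at q ∈ {4}.
Local minima of A (where A''>0): A(-4)=512, A(4)=-3584. Local minima of B: B(4)=-48.
So the global minimum of C is A(4) + B(4) + 1 = -3584 − 48 + 1 = -3631, attained at (4, 4).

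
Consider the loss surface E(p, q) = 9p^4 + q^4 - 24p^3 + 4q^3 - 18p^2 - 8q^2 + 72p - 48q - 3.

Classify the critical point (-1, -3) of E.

The mixed partial ∂²E/∂p∂q is 0, so the Hessian at any point is diag(E_pp, E_qq) = diag(36(3p^2 - 4p - 1), 4(3q^2 + 6q - 4)).
At (-1, -3): H = diag(216, 20).
Both eigenvalues are positive, so H is positive definite: a local minimum.

local minimum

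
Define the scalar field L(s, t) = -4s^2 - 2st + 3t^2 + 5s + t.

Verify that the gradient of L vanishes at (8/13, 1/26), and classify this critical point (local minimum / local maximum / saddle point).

saddle point

∇L = (-8s - 2t + 5, -2s + 6t + 1); substituting (8/13, 1/26) gives ∇L = (0, 0), so (8/13, 1/26) is indeed a critical point.
The Hessian of L is constant: H = [[-8, -2], [-2, 6]].
det(H) = (-8)·6 − (-2)² = -52.
Since det(H) < 0, H is indefinite and the critical point is a saddle point.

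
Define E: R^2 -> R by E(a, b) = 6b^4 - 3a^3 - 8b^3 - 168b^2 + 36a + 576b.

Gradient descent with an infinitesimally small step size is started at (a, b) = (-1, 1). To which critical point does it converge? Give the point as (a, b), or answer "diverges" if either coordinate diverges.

E is separable, so gradient descent decouples: a follows -∂E/∂a, b follows -∂E/∂b.
∂E/∂a = -9(a - 2)(a + 2); at a=-1 this is 27, so a decreases.
∂E/∂b = 24(b - 3)(b - 2)(b + 4); at b=1 this is 240, so b decreases.
a converges to its nearest critical value -2 (a local min of the a-part); b converges to -4. The iterate converges to (-2, -4).

(-2, -4)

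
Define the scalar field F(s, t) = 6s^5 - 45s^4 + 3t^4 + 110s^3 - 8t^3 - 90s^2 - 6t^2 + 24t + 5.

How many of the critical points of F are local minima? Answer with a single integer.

F separates as a function of s plus a function of t, so ∇F=0 decouples.
∂F/∂s = 30s(s - 3)(s - 2)(s - 1) = 0 at s ∈ {0, 1, 2, 3}; ∂F/∂t = 12(t - 2)(t - 1)(t + 1) = 0 at t ∈ {-1, 1, 2}.
The Hessian is diagonal: diag(F_ss, F_tt). Second derivatives: F_ss(0)=-180, F_ss(1)=60, F_ss(2)=-60, F_ss(3)=180; F_tt(-1)=72, F_tt(1)=-24, F_tt(2)=36.
Local minima occur where both diagonal entries positive: (1, -1), (1, 2), (3, -1), (3, 2). Count: 4.

4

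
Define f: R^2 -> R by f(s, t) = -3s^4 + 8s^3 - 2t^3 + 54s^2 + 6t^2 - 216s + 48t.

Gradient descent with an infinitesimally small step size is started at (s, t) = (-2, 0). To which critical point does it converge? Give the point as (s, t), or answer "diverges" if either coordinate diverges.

f is separable, so gradient descent decouples: s follows -∂f/∂s, t follows -∂f/∂t.
∂f/∂s = -12(s - 3)(s - 2)(s + 3); at s=-2 this is -240, so s increases.
∂f/∂t = -6(t - 4)(t + 2); at t=0 this is 48, so t decreases.
s converges to its nearest critical value 2 (a local min of the s-part); t converges to -2. The iterate converges to (2, -2).

(2, -2)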